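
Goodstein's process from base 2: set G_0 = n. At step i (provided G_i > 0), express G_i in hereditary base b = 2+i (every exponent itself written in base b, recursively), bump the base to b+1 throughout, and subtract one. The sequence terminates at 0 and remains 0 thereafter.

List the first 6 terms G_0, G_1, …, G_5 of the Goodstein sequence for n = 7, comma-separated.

7, 30, 259, 3127, 46657, 823543

[0] 7 ≡ 2^2 + 2 + 1 (base 2). Lift 3: 31. −1: 30.
[1] 30 ≡ 3^3 + 3 (base 3). Lift 4: 260. −1: 259.
[2] 259 ≡ 4^4 + 3 (base 4). Lift 5: 3128. −1: 3127.
[3] 3127 ≡ 5^5 + 2 (base 5). Lift 6: 46658. −1: 46657.
[4] 46657 ≡ 6^6 + 1 (base 6). Lift 7: 823544. −1: 823543.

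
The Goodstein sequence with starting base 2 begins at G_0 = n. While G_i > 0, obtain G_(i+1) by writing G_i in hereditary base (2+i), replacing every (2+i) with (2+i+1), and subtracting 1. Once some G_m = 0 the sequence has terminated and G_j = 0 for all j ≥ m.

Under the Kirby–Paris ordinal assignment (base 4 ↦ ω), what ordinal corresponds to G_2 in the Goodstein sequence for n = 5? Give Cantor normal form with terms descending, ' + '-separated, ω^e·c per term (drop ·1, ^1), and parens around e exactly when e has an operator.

[0] 5 ≡ 2^2 + 1 (base 2). Lift 3: 28. −1: 27.
[1] 27 ≡ 3^3 (base 3). Lift 4: 256. −1: 255.

ω^3·3 + ω^2·3 + ω·3 + 3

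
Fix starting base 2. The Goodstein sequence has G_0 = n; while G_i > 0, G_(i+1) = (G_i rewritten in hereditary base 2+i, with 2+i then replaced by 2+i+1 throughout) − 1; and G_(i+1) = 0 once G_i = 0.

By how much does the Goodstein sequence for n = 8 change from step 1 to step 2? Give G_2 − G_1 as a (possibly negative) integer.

473

base 2: 8 = 2^(2 + 1); at 3: 3^(3 + 1) = 81; next = 80
base 3: 80 = 2·3^3 + 2·3^2 + 2·3 + 2; at 4: 2·4^4 + 2·4^2 + 2·4 + 2 = 554; next = 553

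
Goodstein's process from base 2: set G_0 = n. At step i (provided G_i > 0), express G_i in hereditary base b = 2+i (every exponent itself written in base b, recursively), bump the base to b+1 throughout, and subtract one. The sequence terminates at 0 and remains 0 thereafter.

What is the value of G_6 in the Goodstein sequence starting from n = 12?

(0) 12|_2 = 2^(2 + 1) + 2^2 ↦ 3^(3 + 1) + 3^3|_3 = 108 ⇒ 107
(1) 107|_3 = 3^(3 + 1) + 2·3^2 + 2·3 + 2 ↦ 4^(4 + 1) + 2·4^2 + 2·4 + 2|_4 = 1066 ⇒ 1065
(2) 1065|_4 = 4^(4 + 1) + 2·4^2 + 2·4 + 1 ↦ 5^(5 + 1) + 2·5^2 + 2·5 + 1|_5 = 15686 ⇒ 15685
(3) 15685|_5 = 5^(5 + 1) + 2·5^2 + 2·5 ↦ 6^(6 + 1) + 2·6^2 + 2·6|_6 = 280020 ⇒ 280019
(4) 280019|_6 = 6^(6 + 1) + 2·6^2 + 6 + 5 ↦ 7^(7 + 1) + 2·7^2 + 7 + 5|_7 = 5764911 ⇒ 5764910
(5) 5764910|_7 = 7^(7 + 1) + 2·7^2 + 7 + 4 ↦ 8^(8 + 1) + 2·8^2 + 8 + 4|_8 = 134217868 ⇒ 134217867
(6) 134217867|_8 = 8^(8 + 1) + 2·8^2 + 8 + 3 ↦ 9^(9 + 1) + 2·9^2 + 9 + 3|_9 = 3486784575 ⇒ 3486784574

134217867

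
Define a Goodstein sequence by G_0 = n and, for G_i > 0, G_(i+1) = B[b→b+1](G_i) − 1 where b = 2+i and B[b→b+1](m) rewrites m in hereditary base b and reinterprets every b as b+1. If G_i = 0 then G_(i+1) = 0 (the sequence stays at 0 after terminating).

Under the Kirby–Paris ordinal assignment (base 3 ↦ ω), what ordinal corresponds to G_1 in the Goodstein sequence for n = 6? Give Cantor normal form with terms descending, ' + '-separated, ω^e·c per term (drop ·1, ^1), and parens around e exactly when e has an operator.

ω^ω + 2

[0] 6 ≡ 2^2 + 2 (base 2). Lift 3: 30. −1: 29.
[1] 29 ≡ 3^3 + 2 (base 3). Lift 4: 258. −1: 257.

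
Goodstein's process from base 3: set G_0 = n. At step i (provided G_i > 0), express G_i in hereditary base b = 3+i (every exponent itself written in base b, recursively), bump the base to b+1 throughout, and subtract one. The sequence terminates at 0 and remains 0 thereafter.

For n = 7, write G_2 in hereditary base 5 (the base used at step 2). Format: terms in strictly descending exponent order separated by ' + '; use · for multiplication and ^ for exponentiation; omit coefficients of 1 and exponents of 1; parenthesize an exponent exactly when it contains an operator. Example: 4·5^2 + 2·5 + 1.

7 —HB3→ 2·3 + 1 —bump→ 2·4 + 1 = 9 —(−1)→ 8
8 —HB4→ 2·4 —bump→ 2·5 = 10 —(−1)→ 9
9 —HB5→ 5 + 4 —bump→ 6 + 4 = 10 —(−1)→ 9

5 + 4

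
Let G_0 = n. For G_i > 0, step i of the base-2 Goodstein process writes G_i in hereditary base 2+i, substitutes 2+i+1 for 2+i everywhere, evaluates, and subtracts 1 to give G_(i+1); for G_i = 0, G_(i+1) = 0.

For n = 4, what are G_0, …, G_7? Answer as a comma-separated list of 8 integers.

i=0: 4 = 2^2 (b=2); 2→3: 3^3 = 27; 27−1 = 26
i=1: 26 = 2·3^2 + 2·3 + 2 (b=3); 3→4: 2·4^2 + 2·4 + 2 = 42; 42−1 = 41
i=2: 41 = 2·4^2 + 2·4 + 1 (b=4); 4→5: 2·5^2 + 2·5 + 1 = 61; 61−1 = 60
i=3: 60 = 2·5^2 + 2·5 (b=5); 5→6: 2·6^2 + 2·6 = 84; 84−1 = 83
i=4: 83 = 2·6^2 + 6 + 5 (b=6); 6→7: 2·7^2 + 7 + 5 = 110; 110−1 = 109
i=5: 109 = 2·7^2 + 7 + 4 (b=7); 7→8: 2·8^2 + 8 + 4 = 140; 140−1 = 139
i=6: 139 = 2·8^2 + 8 + 3 (b=8); 8→9: 2·9^2 + 9 + 3 = 174; 174−1 = 173

4, 26, 41, 60, 83, 109, 139, 173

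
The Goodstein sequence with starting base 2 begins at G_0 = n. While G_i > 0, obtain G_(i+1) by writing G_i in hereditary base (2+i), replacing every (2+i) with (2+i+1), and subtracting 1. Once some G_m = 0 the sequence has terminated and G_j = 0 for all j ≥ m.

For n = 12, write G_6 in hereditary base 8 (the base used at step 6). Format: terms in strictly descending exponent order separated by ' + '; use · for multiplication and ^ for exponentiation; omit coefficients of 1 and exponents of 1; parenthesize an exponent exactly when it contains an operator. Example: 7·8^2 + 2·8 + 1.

8^(8 + 1) + 2·8^2 + 8 + 3

i=0: 12 = 2^(2 + 1) + 2^2 (b=2); 2→3: 3^(3 + 1) + 3^3 = 108; 108−1 = 107
i=1: 107 = 3^(3 + 1) + 2·3^2 + 2·3 + 2 (b=3); 3→4: 4^(4 + 1) + 2·4^2 + 2·4 + 2 = 1066; 1066−1 = 1065
i=2: 1065 = 4^(4 + 1) + 2·4^2 + 2·4 + 1 (b=4); 4→5: 5^(5 + 1) + 2·5^2 + 2·5 + 1 = 15686; 15686−1 = 15685
i=3: 15685 = 5^(5 + 1) + 2·5^2 + 2·5 (b=5); 5→6: 6^(6 + 1) + 2·6^2 + 2·6 = 280020; 280020−1 = 280019
i=4: 280019 = 6^(6 + 1) + 2·6^2 + 6 + 5 (b=6); 6→7: 7^(7 + 1) + 2·7^2 + 7 + 5 = 5764911; 5764911−1 = 5764910
i=5: 5764910 = 7^(7 + 1) + 2·7^2 + 7 + 4 (b=7); 7→8: 8^(8 + 1) + 2·8^2 + 8 + 4 = 134217868; 134217868−1 = 134217867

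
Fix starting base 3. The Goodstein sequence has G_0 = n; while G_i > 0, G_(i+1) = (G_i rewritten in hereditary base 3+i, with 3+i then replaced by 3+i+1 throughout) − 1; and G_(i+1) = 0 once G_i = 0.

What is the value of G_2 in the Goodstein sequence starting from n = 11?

[0] 11 ≡ 3^2 + 2 (base 3). Lift 4: 18. −1: 17.
[1] 17 ≡ 4^2 + 1 (base 4). Lift 5: 26. −1: 25.
[2] 25 ≡ 5^2 (base 5). Lift 6: 36. −1: 35.

25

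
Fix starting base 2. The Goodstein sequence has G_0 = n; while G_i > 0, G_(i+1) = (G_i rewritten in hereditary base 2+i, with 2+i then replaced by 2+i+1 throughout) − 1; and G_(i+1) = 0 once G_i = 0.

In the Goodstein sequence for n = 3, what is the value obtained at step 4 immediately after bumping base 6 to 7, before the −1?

base 2: 3 = 2 + 1; at 3: 3 + 1 = 4; next = 3
base 3: 3 = 3; at 4: 4 = 4; next = 3
base 4: 3 = 3; at 5: 3 = 3; next = 2
base 5: 2 = 2; at 6: 2 = 2; next = 1
base 6: 1 = 1; at 7: 1 = 1; next = 0

1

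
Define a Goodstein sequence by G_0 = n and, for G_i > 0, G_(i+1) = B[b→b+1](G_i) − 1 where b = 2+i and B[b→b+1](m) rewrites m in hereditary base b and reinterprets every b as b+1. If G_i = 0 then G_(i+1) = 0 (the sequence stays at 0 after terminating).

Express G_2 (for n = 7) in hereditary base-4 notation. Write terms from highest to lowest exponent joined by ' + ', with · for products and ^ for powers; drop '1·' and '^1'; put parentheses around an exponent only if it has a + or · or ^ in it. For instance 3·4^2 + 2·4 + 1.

[0] 7 ≡ 2^2 + 2 + 1 (base 2). Lift 3: 31. −1: 30.
[1] 30 ≡ 3^3 + 3 (base 3). Lift 4: 260. −1: 259.
[2] 259 ≡ 4^4 + 3 (base 4). Lift 5: 3128. −1: 3127.

4^4 + 3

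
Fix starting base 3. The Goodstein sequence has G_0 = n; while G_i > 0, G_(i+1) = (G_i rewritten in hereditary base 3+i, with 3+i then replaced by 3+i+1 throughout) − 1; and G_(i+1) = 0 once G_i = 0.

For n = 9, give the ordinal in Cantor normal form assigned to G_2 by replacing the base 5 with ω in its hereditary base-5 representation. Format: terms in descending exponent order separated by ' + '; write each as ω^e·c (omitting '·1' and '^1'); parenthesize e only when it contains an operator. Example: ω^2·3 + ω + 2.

G_0=9  [base 3] 3^2  →[3↦4]→  4^2 = 16  −1 ⇒ G_1=15
G_1=15  [base 4] 3·4 + 3  →[4↦5]→  3·5 + 3 = 18  −1 ⇒ G_2=17
G_2=17  [base 5] 3·5 + 2  →[5↦6]→  3·6 + 2 = 20  −1 ⇒ G_3=19

ω·3 + 2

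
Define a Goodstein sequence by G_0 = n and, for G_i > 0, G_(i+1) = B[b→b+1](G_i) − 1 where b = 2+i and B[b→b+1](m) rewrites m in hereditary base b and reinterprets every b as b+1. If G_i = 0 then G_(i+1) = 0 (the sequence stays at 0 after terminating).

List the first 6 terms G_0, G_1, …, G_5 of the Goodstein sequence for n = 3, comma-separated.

3, 3, 3, 2, 1, 0

base 2: 3 = 2 + 1; at 3: 3 + 1 = 4; next = 3
base 3: 3 = 3; at 4: 4 = 4; next = 3
base 4: 3 = 3; at 5: 3 = 3; next = 2
base 5: 2 = 2; at 6: 2 = 2; next = 1
base 6: 1 = 1; at 7: 1 = 1; next = 0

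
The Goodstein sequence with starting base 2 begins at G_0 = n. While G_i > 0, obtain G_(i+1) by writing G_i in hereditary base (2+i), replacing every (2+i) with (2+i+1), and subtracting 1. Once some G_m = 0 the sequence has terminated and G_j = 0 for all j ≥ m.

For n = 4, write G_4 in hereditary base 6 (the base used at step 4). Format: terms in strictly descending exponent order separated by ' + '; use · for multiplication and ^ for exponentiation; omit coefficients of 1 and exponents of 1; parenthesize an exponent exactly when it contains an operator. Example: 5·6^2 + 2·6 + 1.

step 0: 4 = 2^2; sub 3 for 2: 3^3; = 27; G_1 = 27−1 = 26
step 1: 26 = 2·3^2 + 2·3 + 2; sub 4 for 3: 2·4^2 + 2·4 + 2; = 42; G_2 = 42−1 = 41
step 2: 41 = 2·4^2 + 2·4 + 1; sub 5 for 4: 2·5^2 + 2·5 + 1; = 61; G_3 = 61−1 = 60
step 3: 60 = 2·5^2 + 2·5; sub 6 for 5: 2·6^2 + 2·6; = 84; G_4 = 84−1 = 83
step 4: 83 = 2·6^2 + 6 + 5; sub 7 for 6: 2·7^2 + 7 + 5; = 110; G_5 = 110−1 = 109

2·6^2 + 6 + 5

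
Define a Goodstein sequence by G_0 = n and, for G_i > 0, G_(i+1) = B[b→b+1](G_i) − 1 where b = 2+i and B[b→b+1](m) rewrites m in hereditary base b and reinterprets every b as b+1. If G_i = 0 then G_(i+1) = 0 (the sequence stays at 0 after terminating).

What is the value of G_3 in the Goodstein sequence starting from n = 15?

base 2: 15 = 2^(2 + 1) + 2^2 + 2 + 1; at 3: 3^(3 + 1) + 3^3 + 3 + 1 = 112; next = 111
base 3: 111 = 3^(3 + 1) + 3^3 + 3; at 4: 4^(4 + 1) + 4^4 + 4 = 1284; next = 1283
base 4: 1283 = 4^(4 + 1) + 4^4 + 3; at 5: 5^(5 + 1) + 5^5 + 3 = 18753; next = 18752

18752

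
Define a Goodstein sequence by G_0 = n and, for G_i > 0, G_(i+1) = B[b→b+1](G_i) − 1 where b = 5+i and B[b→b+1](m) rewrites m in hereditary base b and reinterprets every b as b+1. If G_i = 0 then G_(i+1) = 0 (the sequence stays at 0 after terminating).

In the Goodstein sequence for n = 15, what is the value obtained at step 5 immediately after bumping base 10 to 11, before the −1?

(0) 15|_5 = 3·5 ↦ 3·6|_6 = 18 ⇒ 17
(1) 17|_6 = 2·6 + 5 ↦ 2·7 + 5|_7 = 19 ⇒ 18
(2) 18|_7 = 2·7 + 4 ↦ 2·8 + 4|_8 = 20 ⇒ 19
(3) 19|_8 = 2·8 + 3 ↦ 2·9 + 3|_9 = 21 ⇒ 20
(4) 20|_9 = 2·9 + 2 ↦ 2·10 + 2|_10 = 22 ⇒ 21

23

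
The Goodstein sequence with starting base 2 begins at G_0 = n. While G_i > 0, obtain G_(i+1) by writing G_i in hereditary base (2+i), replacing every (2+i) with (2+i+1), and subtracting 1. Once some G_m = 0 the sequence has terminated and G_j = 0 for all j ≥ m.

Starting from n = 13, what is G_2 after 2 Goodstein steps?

[0] 13 ≡ 2^(2 + 1) + 2^2 + 1 (base 2). Lift 3: 109. −1: 108.
[1] 108 ≡ 3^(3 + 1) + 3^3 (base 3). Lift 4: 1280. −1: 1279.
[2] 1279 ≡ 4^(4 + 1) + 3·4^3 + 3·4^2 + 3·4 + 3 (base 4). Lift 5: 16093. −1: 16092.

1279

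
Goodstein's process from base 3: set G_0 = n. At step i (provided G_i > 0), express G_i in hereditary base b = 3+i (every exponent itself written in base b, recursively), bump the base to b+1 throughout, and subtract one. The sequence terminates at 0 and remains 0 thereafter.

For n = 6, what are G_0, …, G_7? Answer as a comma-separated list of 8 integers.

6 —HB3→ 2·3 —bump→ 2·4 = 8 —(−1)→ 7
7 —HB4→ 4 + 3 —bump→ 5 + 3 = 8 —(−1)→ 7
7 —HB5→ 5 + 2 —bump→ 6 + 2 = 8 —(−1)→ 7
7 —HB6→ 6 + 1 —bump→ 7 + 1 = 8 —(−1)→ 7
7 —HB7→ 7 —bump→ 8 = 8 —(−1)→ 7
7 —HB8→ 7 —bump→ 7 = 7 —(−1)→ 6
6 —HB9→ 6 —bump→ 6 = 6 —(−1)→ 5

6, 7, 7, 7, 7, 7, 6, 5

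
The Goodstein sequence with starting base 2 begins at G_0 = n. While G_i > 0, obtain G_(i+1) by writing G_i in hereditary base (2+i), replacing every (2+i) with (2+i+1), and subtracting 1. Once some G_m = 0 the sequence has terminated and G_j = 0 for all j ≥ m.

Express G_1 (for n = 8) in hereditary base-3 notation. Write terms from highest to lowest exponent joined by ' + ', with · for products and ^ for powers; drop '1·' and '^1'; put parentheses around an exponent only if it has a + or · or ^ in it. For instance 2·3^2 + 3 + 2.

8 —HB2→ 2^(2 + 1) —bump→ 3^(3 + 1) = 81 —(−1)→ 80
80 —HB3→ 2·3^3 + 2·3^2 + 2·3 + 2 —bump→ 2·4^4 + 2·4^2 + 2·4 + 2 = 554 —(−1)→ 553

2·3^3 + 2·3^2 + 2·3 + 2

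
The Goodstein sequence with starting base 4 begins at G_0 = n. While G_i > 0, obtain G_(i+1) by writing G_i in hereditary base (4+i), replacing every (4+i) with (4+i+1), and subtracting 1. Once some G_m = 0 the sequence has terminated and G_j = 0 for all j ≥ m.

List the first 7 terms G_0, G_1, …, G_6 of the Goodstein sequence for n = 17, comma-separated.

base 4: 17 = 4^2 + 1; at 5: 5^2 + 1 = 26; next = 25
base 5: 25 = 5^2; at 6: 6^2 = 36; next = 35
base 6: 35 = 5·6 + 5; at 7: 5·7 + 5 = 40; next = 39
base 7: 39 = 5·7 + 4; at 8: 5·8 + 4 = 44; next = 43
base 8: 43 = 5·8 + 3; at 9: 5·9 + 3 = 48; next = 47
base 9: 47 = 5·9 + 2; at 10: 5·10 + 2 = 52; next = 51

17, 25, 35, 39, 43, 47, 51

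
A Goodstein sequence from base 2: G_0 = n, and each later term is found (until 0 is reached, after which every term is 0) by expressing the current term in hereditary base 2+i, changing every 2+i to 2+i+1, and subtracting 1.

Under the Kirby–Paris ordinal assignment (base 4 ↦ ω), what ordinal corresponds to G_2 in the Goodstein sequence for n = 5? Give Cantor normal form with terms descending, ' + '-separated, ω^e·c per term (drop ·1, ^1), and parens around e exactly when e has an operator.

5 —HB2→ 2^2 + 1 —bump→ 3^3 + 1 = 28 —(−1)→ 27
27 —HB3→ 3^3 —bump→ 4^4 = 256 —(−1)→ 255
255 —HB4→ 3·4^3 + 3·4^2 + 3·4 + 3 —bump→ 3·5^3 + 3·5^2 + 3·5 + 3 = 468 —(−1)→ 467

ω^3·3 + ω^2·3 + ω·3 + 3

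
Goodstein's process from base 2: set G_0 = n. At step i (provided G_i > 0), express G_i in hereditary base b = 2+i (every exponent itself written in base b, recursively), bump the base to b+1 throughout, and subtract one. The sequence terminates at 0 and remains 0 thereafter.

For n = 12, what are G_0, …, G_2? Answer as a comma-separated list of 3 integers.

12, 107, 1065

base 2: 12 = 2^(2 + 1) + 2^2; at 3: 3^(3 + 1) + 3^3 = 108; next = 107
base 3: 107 = 3^(3 + 1) + 2·3^2 + 2·3 + 2; at 4: 4^(4 + 1) + 2·4^2 + 2·4 + 2 = 1066; next = 1065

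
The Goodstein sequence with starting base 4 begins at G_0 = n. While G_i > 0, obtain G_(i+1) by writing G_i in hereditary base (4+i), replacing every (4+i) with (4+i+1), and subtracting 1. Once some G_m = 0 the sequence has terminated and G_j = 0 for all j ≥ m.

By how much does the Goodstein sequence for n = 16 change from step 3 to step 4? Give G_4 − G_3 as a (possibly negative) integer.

3

16 —HB4→ 4^2 —bump→ 5^2 = 25 —(−1)→ 24
24 —HB5→ 4·5 + 4 —bump→ 4·6 + 4 = 28 —(−1)→ 27
27 —HB6→ 4·6 + 3 —bump→ 4·7 + 3 = 31 —(−1)→ 30
30 —HB7→ 4·7 + 2 —bump→ 4·8 + 2 = 34 —(−1)→ 33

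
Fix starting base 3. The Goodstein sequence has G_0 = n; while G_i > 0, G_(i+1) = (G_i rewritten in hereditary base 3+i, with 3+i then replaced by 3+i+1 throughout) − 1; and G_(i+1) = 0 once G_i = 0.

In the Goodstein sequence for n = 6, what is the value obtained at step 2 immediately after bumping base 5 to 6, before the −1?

8

6 —HB3→ 2·3 —bump→ 2·4 = 8 —(−1)→ 7
7 —HB4→ 4 + 3 —bump→ 5 + 3 = 8 —(−1)→ 7
7 —HB5→ 5 + 2 —bump→ 6 + 2 = 8 —(−1)→ 7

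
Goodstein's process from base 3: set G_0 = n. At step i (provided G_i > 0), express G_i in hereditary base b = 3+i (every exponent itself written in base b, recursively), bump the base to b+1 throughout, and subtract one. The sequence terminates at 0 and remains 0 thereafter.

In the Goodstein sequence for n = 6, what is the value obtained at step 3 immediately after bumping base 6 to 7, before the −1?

8

step 0: 6 = 2·3; sub 4 for 3: 2·4; = 8; G_1 = 8−1 = 7
step 1: 7 = 4 + 3; sub 5 for 4: 5 + 3; = 8; G_2 = 8−1 = 7
step 2: 7 = 5 + 2; sub 6 for 5: 6 + 2; = 8; G_3 = 8−1 = 7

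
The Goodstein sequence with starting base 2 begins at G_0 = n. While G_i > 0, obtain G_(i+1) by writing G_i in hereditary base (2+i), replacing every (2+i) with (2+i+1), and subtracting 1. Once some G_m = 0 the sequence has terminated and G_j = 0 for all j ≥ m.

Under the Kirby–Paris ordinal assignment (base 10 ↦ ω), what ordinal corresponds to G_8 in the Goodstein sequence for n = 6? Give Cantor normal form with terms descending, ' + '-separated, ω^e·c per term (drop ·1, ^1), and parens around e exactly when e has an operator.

ω^5·5 + ω^4·5 + ω^3·5 + ω^2·5 + ω·5 + 1

G_0=6  [base 2] 2^2 + 2  →[2↦3]→  3^3 + 3 = 30  −1 ⇒ G_1=29
G_1=29  [base 3] 3^3 + 2  →[3↦4]→  4^4 + 2 = 258  −1 ⇒ G_2=257
G_2=257  [base 4] 4^4 + 1  →[4↦5]→  5^5 + 1 = 3126  −1 ⇒ G_3=3125
G_3=3125  [base 5] 5^5  →[5↦6]→  6^6 = 46656  −1 ⇒ G_4=46655
G_4=46655  [base 6] 5·6^5 + 5·6^4 + 5·6^3 + 5·6^2 + 5·6 + 5  →[6↦7]→  5·7^5 + 5·7^4 + 5·7^3 + 5·7^2 + 5·7 + 5 = 98040  −1 ⇒ G_5=98039
G_5=98039  [base 7] 5·7^5 + 5·7^4 + 5·7^3 + 5·7^2 + 5·7 + 4  →[7↦8]→  5·8^5 + 5·8^4 + 5·8^3 + 5·8^2 + 5·8 + 4 = 187244  −1 ⇒ G_6=187243
G_6=187243  [base 8] 5·8^5 + 5·8^4 + 5·8^3 + 5·8^2 + 5·8 + 3  →[8↦9]→  5·9^5 + 5·9^4 + 5·9^3 + 5·9^2 + 5·9 + 3 = 332148  −1 ⇒ G_7=332147
G_7=332147  [base 9] 5·9^5 + 5·9^4 + 5·9^3 + 5·9^2 + 5·9 + 2  →[9↦10]→  5·10^5 + 5·10^4 + 5·10^3 + 5·10^2 + 5·10 + 2 = 555552  −1 ⇒ G_8=555551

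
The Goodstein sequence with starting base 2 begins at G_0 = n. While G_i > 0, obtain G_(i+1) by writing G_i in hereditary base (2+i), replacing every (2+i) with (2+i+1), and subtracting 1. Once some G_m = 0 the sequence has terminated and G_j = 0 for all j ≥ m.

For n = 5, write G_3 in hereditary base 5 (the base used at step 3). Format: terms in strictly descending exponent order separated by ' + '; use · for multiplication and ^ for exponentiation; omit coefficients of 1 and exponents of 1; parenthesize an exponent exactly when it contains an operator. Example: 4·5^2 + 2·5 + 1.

G_0=5  [base 2] 2^2 + 1  →[2↦3]→  3^3 + 1 = 28  −1 ⇒ G_1=27
G_1=27  [base 3] 3^3  →[3↦4]→  4^4 = 256  −1 ⇒ G_2=255
G_2=255  [base 4] 3·4^3 + 3·4^2 + 3·4 + 3  →[4↦5]→  3·5^3 + 3·5^2 + 3·5 + 3 = 468  −1 ⇒ G_3=467
G_3=467  [base 5] 3·5^3 + 3·5^2 + 3·5 + 2  →[5↦6]→  3·6^3 + 3·6^2 + 3·6 + 2 = 776  −1 ⇒ G_4=775

3·5^3 + 3·5^2 + 3·5 + 2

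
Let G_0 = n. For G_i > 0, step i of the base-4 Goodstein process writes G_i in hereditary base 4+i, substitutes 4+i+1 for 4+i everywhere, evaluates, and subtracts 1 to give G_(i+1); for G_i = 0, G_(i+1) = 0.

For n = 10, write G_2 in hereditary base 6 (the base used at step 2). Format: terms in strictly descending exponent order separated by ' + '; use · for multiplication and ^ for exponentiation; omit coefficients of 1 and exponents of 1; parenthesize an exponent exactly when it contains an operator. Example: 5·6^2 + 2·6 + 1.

2·6

(0) 10|_4 = 2·4 + 2 ↦ 2·5 + 2|_5 = 12 ⇒ 11
(1) 11|_5 = 2·5 + 1 ↦ 2·6 + 1|_6 = 13 ⇒ 12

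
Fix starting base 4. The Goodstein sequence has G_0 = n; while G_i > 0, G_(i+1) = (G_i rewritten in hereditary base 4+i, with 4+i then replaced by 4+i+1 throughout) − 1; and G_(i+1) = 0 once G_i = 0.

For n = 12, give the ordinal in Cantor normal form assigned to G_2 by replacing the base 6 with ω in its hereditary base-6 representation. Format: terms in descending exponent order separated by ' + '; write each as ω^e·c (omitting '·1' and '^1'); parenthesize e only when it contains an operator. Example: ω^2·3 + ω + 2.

i=0: 12 = 3·4 (b=4); 4→5: 3·5 = 15; 15−1 = 14
i=1: 14 = 2·5 + 4 (b=5); 5→6: 2·6 + 4 = 16; 16−1 = 15
i=2: 15 = 2·6 + 3 (b=6); 6→7: 2·7 + 3 = 17; 17−1 = 16

ω·2 + 3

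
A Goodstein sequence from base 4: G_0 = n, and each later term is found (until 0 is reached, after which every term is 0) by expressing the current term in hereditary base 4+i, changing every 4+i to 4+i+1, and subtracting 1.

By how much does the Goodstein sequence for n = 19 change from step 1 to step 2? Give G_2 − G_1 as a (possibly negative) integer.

10

(0) 19|_4 = 4^2 + 3 ↦ 5^2 + 3|_5 = 28 ⇒ 27
(1) 27|_5 = 5^2 + 2 ↦ 6^2 + 2|_6 = 38 ⇒ 37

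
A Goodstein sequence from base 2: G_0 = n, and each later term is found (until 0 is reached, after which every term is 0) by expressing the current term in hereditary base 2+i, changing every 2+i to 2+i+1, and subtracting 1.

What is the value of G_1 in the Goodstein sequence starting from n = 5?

G_0 = 5. HB_2(5) = 2^2 + 1. Bump = 28. G_1 = 27.
G_1 = 27. HB_3(27) = 3^3. Bump = 256. G_2 = 255.

27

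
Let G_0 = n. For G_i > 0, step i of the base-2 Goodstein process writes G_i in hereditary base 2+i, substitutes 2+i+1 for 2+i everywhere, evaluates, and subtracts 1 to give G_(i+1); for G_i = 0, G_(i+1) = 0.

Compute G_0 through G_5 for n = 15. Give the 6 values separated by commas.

(0) 15|_2 = 2^(2 + 1) + 2^2 + 2 + 1 ↦ 3^(3 + 1) + 3^3 + 3 + 1|_3 = 112 ⇒ 111
(1) 111|_3 = 3^(3 + 1) + 3^3 + 3 ↦ 4^(4 + 1) + 4^4 + 4|_4 = 1284 ⇒ 1283
(2) 1283|_4 = 4^(4 + 1) + 4^4 + 3 ↦ 5^(5 + 1) + 5^5 + 3|_5 = 18753 ⇒ 18752
(3) 18752|_5 = 5^(5 + 1) + 5^5 + 2 ↦ 6^(6 + 1) + 6^6 + 2|_6 = 326594 ⇒ 326593
(4) 326593|_6 = 6^(6 + 1) + 6^6 + 1 ↦ 7^(7 + 1) + 7^7 + 1|_7 = 6588345 ⇒ 6588344

15, 111, 1283, 18752, 326593, 6588344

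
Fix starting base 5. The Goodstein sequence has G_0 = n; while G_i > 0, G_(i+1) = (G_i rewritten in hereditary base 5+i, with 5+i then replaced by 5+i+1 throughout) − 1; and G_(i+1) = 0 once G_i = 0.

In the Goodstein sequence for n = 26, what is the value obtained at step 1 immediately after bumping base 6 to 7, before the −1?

49

i=0: 26 = 5^2 + 1 (b=5); 5→6: 6^2 + 1 = 37; 37−1 = 36
i=1: 36 = 6^2 (b=6); 6→7: 7^2 = 49; 49−1 = 48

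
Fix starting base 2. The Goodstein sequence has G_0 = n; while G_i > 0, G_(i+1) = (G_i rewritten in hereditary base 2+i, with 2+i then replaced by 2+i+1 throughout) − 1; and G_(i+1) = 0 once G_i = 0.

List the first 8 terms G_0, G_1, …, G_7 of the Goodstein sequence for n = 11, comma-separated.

(0) 11|_2 = 2^(2 + 1) + 2 + 1 ↦ 3^(3 + 1) + 3 + 1|_3 = 85 ⇒ 84
(1) 84|_3 = 3^(3 + 1) + 3 ↦ 4^(4 + 1) + 4|_4 = 1028 ⇒ 1027
(2) 1027|_4 = 4^(4 + 1) + 3 ↦ 5^(5 + 1) + 3|_5 = 15628 ⇒ 15627
(3) 15627|_5 = 5^(5 + 1) + 2 ↦ 6^(6 + 1) + 2|_6 = 279938 ⇒ 279937
(4) 279937|_6 = 6^(6 + 1) + 1 ↦ 7^(7 + 1) + 1|_7 = 5764802 ⇒ 5764801
(5) 5764801|_7 = 7^(7 + 1) ↦ 8^(8 + 1)|_8 = 134217728 ⇒ 134217727
(6) 134217727|_8 = 7·8^8 + 7·8^7 + 7·8^6 + 7·8^5 + 7·8^4 + 7·8^3 + 7·8^2 + 7·8 + 7 ↦ 7·9^9 + 7·9^7 + 7·9^6 + 7·9^5 + 7·9^4 + 7·9^3 + 7·9^2 + 7·9 + 7|_9 = 2749609303 ⇒ 2749609302

11, 84, 1027, 15627, 279937, 5764801, 134217727, 2749609302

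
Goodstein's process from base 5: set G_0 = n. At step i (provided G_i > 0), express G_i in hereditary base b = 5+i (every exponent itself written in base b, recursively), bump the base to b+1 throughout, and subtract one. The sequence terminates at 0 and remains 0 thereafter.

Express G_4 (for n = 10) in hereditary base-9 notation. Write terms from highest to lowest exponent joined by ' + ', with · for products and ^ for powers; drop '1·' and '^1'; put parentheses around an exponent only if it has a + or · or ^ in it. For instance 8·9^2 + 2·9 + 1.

9 + 2

10 —HB5→ 2·5 —bump→ 2·6 = 12 —(−1)→ 11
11 —HB6→ 6 + 5 —bump→ 7 + 5 = 12 —(−1)→ 11
11 —HB7→ 7 + 4 —bump→ 8 + 4 = 12 —(−1)→ 11
11 —HB8→ 8 + 3 —bump→ 9 + 3 = 12 —(−1)→ 11
11 —HB9→ 9 + 2 —bump→ 10 + 2 = 12 —(−1)→ 11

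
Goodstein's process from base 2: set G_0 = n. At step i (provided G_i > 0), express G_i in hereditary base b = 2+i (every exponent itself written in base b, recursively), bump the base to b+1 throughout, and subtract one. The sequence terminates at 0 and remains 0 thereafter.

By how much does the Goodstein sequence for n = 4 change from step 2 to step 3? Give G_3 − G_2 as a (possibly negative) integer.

19

G_0 = 4. HB_2(4) = 2^2. Bump = 27. G_1 = 26.
G_1 = 26. HB_3(26) = 2·3^2 + 2·3 + 2. Bump = 42. G_2 = 41.
G_2 = 41. HB_4(41) = 2·4^2 + 2·4 + 1. Bump = 61. G_3 = 60.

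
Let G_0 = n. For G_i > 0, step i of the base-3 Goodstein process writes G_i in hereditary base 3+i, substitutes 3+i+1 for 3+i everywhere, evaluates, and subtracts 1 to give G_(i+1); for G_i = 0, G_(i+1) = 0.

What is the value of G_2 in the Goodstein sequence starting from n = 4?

G_0=4  [base 3] 3 + 1  →[3↦4]→  4 + 1 = 5  −1 ⇒ G_1=4
G_1=4  [base 4] 4  →[4↦5]→  5 = 5  −1 ⇒ G_2=4

4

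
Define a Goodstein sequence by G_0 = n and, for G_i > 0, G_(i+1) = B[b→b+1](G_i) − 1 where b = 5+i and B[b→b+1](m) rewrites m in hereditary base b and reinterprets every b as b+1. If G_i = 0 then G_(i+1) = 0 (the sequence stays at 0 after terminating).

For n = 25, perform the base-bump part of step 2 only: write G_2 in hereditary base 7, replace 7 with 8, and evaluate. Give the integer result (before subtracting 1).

44

[0] 25 ≡ 5^2 (base 5). Lift 6: 36. −1: 35.
[1] 35 ≡ 5·6 + 5 (base 6). Lift 7: 40. −1: 39.
[2] 39 ≡ 5·7 + 4 (base 7). Lift 8: 44. −1: 43.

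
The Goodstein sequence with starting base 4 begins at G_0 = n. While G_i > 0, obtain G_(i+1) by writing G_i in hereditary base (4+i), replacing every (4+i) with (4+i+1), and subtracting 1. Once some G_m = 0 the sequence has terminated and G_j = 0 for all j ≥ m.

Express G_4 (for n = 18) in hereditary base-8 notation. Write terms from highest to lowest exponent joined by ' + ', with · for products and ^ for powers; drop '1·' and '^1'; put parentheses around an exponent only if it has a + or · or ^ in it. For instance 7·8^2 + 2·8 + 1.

G_0=18  [base 4] 4^2 + 2  →[4↦5]→  5^2 + 2 = 27  −1 ⇒ G_1=26
G_1=26  [base 5] 5^2 + 1  →[5↦6]→  6^2 + 1 = 37  −1 ⇒ G_2=36
G_2=36  [base 6] 6^2  →[6↦7]→  7^2 = 49  −1 ⇒ G_3=48
G_3=48  [base 7] 6·7 + 6  →[7↦8]→  6·8 + 6 = 54  −1 ⇒ G_4=53

6·8 + 5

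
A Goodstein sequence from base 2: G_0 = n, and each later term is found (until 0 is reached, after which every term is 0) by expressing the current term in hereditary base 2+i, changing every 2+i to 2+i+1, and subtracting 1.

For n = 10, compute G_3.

15625

base 2: 10 = 2^(2 + 1) + 2; at 3: 3^(3 + 1) + 3 = 84; next = 83
base 3: 83 = 3^(3 + 1) + 2; at 4: 4^(4 + 1) + 2 = 1026; next = 1025
base 4: 1025 = 4^(4 + 1) + 1; at 5: 5^(5 + 1) + 1 = 15626; next = 15625
base 5: 15625 = 5^(5 + 1); at 6: 6^(6 + 1) = 279936; next = 279935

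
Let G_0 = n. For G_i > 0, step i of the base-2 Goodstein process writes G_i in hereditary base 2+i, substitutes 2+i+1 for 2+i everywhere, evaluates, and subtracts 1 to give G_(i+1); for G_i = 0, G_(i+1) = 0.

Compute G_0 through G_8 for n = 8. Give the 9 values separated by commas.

base 2: 8 = 2^(2 + 1); at 3: 3^(3 + 1) = 81; next = 80
base 3: 80 = 2·3^3 + 2·3^2 + 2·3 + 2; at 4: 2·4^4 + 2·4^2 + 2·4 + 2 = 554; next = 553
base 4: 553 = 2·4^4 + 2·4^2 + 2·4 + 1; at 5: 2·5^5 + 2·5^2 + 2·5 + 1 = 6311; next = 6310
base 5: 6310 = 2·5^5 + 2·5^2 + 2·5; at 6: 2·6^6 + 2·6^2 + 2·6 = 93396; next = 93395
base 6: 93395 = 2·6^6 + 2·6^2 + 6 + 5; at 7: 2·7^7 + 2·7^2 + 7 + 5 = 1647196; next = 1647195
base 7: 1647195 = 2·7^7 + 2·7^2 + 7 + 4; at 8: 2·8^8 + 2·8^2 + 8 + 4 = 33554572; next = 33554571
base 8: 33554571 = 2·8^8 + 2·8^2 + 8 + 3; at 9: 2·9^9 + 2·9^2 + 9 + 3 = 774841152; next = 774841151
base 9: 774841151 = 2·9^9 + 2·9^2 + 9 + 2; at 10: 2·10^10 + 2·10^2 + 10 + 2 = 20000000212; next = 20000000211

8, 80, 553, 6310, 93395, 1647195, 33554571, 774841151, 20000000211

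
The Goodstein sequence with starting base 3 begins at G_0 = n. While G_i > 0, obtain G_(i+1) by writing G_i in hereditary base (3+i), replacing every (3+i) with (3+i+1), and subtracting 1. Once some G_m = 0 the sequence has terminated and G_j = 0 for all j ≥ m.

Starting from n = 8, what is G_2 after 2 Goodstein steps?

[0] 8 ≡ 2·3 + 2 (base 3). Lift 4: 10. −1: 9.
[1] 9 ≡ 2·4 + 1 (base 4). Lift 5: 11. −1: 10.
[2] 10 ≡ 2·5 (base 5). Lift 6: 12. −1: 11.

10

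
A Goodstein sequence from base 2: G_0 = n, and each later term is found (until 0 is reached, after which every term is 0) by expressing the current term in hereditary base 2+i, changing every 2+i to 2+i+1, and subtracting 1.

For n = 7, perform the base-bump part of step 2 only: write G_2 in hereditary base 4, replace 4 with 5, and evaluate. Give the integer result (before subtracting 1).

3128

i=0: 7 = 2^2 + 2 + 1 (b=2); 2→3: 3^3 + 3 + 1 = 31; 31−1 = 30
i=1: 30 = 3^3 + 3 (b=3); 3→4: 4^4 + 4 = 260; 260−1 = 259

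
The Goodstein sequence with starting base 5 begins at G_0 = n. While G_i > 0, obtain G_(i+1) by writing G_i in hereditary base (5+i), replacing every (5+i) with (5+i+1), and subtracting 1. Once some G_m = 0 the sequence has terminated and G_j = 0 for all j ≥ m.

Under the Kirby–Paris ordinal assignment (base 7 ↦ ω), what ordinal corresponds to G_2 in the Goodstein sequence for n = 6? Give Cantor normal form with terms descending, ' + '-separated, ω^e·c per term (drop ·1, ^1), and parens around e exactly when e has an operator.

step 0: 6 = 5 + 1; sub 6 for 5: 6 + 1; = 7; G_1 = 7−1 = 6
step 1: 6 = 6; sub 7 for 6: 7; = 7; G_2 = 7−1 = 6
step 2: 6 = 6; sub 8 for 7: 6; = 6; G_3 = 6−1 = 5

6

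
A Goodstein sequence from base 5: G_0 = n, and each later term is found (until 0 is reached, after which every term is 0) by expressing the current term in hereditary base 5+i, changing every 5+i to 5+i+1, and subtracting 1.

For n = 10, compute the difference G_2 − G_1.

0

[0] 10 ≡ 2·5 (base 5). Lift 6: 12. −1: 11.
[1] 11 ≡ 6 + 5 (base 6). Lift 7: 12. −1: 11.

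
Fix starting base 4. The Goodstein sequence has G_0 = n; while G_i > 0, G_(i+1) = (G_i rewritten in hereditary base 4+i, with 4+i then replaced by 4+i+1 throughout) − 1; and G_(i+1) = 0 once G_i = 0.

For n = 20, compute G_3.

51

[0] 20 ≡ 4^2 + 4 (base 4). Lift 5: 30. −1: 29.
[1] 29 ≡ 5^2 + 4 (base 5). Lift 6: 40. −1: 39.
[2] 39 ≡ 6^2 + 3 (base 6). Lift 7: 52. −1: 51.
[3] 51 ≡ 7^2 + 2 (base 7). Lift 8: 66. −1: 65.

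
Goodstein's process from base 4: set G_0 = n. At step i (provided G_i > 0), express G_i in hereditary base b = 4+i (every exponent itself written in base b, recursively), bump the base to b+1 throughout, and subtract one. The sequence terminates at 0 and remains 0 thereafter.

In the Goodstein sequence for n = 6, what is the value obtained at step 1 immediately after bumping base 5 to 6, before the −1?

base 4: 6 = 4 + 2; at 5: 5 + 2 = 7; next = 6
base 5: 6 = 5 + 1; at 6: 6 + 1 = 7; next = 6

7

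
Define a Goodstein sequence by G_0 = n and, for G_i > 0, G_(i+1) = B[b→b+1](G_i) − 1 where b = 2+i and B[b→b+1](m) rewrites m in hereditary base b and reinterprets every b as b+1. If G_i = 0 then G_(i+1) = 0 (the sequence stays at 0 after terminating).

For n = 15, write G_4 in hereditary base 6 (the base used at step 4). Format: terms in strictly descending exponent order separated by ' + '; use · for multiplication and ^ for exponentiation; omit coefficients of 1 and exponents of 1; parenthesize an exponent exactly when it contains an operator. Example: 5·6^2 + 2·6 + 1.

6^(6 + 1) + 6^6 + 1

(0) 15|_2 = 2^(2 + 1) + 2^2 + 2 + 1 ↦ 3^(3 + 1) + 3^3 + 3 + 1|_3 = 112 ⇒ 111
(1) 111|_3 = 3^(3 + 1) + 3^3 + 3 ↦ 4^(4 + 1) + 4^4 + 4|_4 = 1284 ⇒ 1283
(2) 1283|_4 = 4^(4 + 1) + 4^4 + 3 ↦ 5^(5 + 1) + 5^5 + 3|_5 = 18753 ⇒ 18752
(3) 18752|_5 = 5^(5 + 1) + 5^5 + 2 ↦ 6^(6 + 1) + 6^6 + 2|_6 = 326594 ⇒ 326593
(4) 326593|_6 = 6^(6 + 1) + 6^6 + 1 ↦ 7^(7 + 1) + 7^7 + 1|_7 = 6588345 ⇒ 6588344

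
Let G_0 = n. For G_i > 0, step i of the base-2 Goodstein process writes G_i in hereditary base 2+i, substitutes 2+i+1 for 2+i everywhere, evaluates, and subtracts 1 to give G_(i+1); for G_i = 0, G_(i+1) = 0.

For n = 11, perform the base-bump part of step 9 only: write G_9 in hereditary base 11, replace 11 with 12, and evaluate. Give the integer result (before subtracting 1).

62412976762504

[0] 11 ≡ 2^(2 + 1) + 2 + 1 (base 2). Lift 3: 85. −1: 84.
[1] 84 ≡ 3^(3 + 1) + 3 (base 3). Lift 4: 1028. −1: 1027.
[2] 1027 ≡ 4^(4 + 1) + 3 (base 4). Lift 5: 15628. −1: 15627.
[3] 15627 ≡ 5^(5 + 1) + 2 (base 5). Lift 6: 279938. −1: 279937.
[4] 279937 ≡ 6^(6 + 1) + 1 (base 6). Lift 7: 5764802. −1: 5764801.
[5] 5764801 ≡ 7^(7 + 1) (base 7). Lift 8: 134217728. −1: 134217727.
[6] 134217727 ≡ 7·8^8 + 7·8^7 + 7·8^6 + 7·8^5 + 7·8^4 + 7·8^3 + 7·8^2 + 7·8 + 7 (base 8). Lift 9: 2749609303. −1: 2749609302.
[7] 2749609302 ≡ 7·9^9 + 7·9^7 + 7·9^6 + 7·9^5 + 7·9^4 + 7·9^3 + 7·9^2 + 7·9 + 6 (base 9). Lift 10: 70077777776. −1: 70077777775.
[8] 70077777775 ≡ 7·10^10 + 7·10^7 + 7·10^6 + 7·10^5 + 7·10^4 + 7·10^3 + 7·10^2 + 7·10 + 5 (base 10). Lift 11: 1997331745491. −1: 1997331745490.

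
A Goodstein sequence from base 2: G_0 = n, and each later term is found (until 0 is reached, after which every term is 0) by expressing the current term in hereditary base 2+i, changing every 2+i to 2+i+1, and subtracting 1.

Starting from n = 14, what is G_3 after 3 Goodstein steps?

18750

14 —HB2→ 2^(2 + 1) + 2^2 + 2 —bump→ 3^(3 + 1) + 3^3 + 3 = 111 —(−1)→ 110
110 —HB3→ 3^(3 + 1) + 3^3 + 2 —bump→ 4^(4 + 1) + 4^4 + 2 = 1282 —(−1)→ 1281
1281 —HB4→ 4^(4 + 1) + 4^4 + 1 —bump→ 5^(5 + 1) + 5^5 + 1 = 18751 —(−1)→ 18750
18750 —HB5→ 5^(5 + 1) + 5^5 —bump→ 6^(6 + 1) + 6^6 = 326592 —(−1)→ 326591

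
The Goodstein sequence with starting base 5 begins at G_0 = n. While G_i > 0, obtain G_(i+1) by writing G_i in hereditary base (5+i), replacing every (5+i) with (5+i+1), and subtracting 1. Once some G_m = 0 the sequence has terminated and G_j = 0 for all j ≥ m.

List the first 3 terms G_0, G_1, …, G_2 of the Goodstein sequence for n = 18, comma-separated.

(0) 18|_5 = 3·5 + 3 ↦ 3·6 + 3|_6 = 21 ⇒ 20
(1) 20|_6 = 3·6 + 2 ↦ 3·7 + 2|_7 = 23 ⇒ 22

18, 20, 22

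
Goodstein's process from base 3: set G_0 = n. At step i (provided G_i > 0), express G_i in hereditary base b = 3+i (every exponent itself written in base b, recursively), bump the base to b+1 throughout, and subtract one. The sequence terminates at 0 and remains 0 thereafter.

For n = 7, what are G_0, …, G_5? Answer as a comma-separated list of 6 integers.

i=0: 7 = 2·3 + 1 (b=3); 3→4: 2·4 + 1 = 9; 9−1 = 8
i=1: 8 = 2·4 (b=4); 4→5: 2·5 = 10; 10−1 = 9
i=2: 9 = 5 + 4 (b=5); 5→6: 6 + 4 = 10; 10−1 = 9
i=3: 9 = 6 + 3 (b=6); 6→7: 7 + 3 = 10; 10−1 = 9
i=4: 9 = 7 + 2 (b=7); 7→8: 8 + 2 = 10; 10−1 = 9

7, 8, 9, 9, 9, 9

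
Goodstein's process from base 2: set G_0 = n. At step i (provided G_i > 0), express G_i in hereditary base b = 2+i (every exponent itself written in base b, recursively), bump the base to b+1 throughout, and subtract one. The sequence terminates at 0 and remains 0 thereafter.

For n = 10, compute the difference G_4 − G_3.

G_0 = 10. HB_2(10) = 2^(2 + 1) + 2. Bump = 84. G_1 = 83.
G_1 = 83. HB_3(83) = 3^(3 + 1) + 2. Bump = 1026. G_2 = 1025.
G_2 = 1025. HB_4(1025) = 4^(4 + 1) + 1. Bump = 15626. G_3 = 15625.
G_3 = 15625. HB_5(15625) = 5^(5 + 1). Bump = 279936. G_4 = 279935.

264310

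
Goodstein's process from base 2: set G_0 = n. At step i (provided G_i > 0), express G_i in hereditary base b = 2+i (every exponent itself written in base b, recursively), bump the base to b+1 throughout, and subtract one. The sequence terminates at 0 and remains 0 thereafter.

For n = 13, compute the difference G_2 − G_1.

1171

13 —HB2→ 2^(2 + 1) + 2^2 + 1 —bump→ 3^(3 + 1) + 3^3 + 1 = 109 —(−1)→ 108
108 —HB3→ 3^(3 + 1) + 3^3 —bump→ 4^(4 + 1) + 4^4 = 1280 —(−1)→ 1279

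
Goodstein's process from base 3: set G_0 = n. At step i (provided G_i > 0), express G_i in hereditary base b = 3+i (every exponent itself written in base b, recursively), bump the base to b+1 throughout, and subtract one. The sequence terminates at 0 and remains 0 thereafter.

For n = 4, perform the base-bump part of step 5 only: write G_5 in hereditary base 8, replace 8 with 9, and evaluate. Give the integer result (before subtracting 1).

G_0 = 4. HB_3(4) = 3 + 1. Bump = 5. G_1 = 4.
G_1 = 4. HB_4(4) = 4. Bump = 5. G_2 = 4.
G_2 = 4. HB_5(4) = 4. Bump = 4. G_3 = 3.
G_3 = 3. HB_6(3) = 3. Bump = 3. G_4 = 2.
G_4 = 2. HB_7(2) = 2. Bump = 2. G_5 = 1.
G_5 = 1. HB_8(1) = 1. Bump = 1. G_6 = 0.

1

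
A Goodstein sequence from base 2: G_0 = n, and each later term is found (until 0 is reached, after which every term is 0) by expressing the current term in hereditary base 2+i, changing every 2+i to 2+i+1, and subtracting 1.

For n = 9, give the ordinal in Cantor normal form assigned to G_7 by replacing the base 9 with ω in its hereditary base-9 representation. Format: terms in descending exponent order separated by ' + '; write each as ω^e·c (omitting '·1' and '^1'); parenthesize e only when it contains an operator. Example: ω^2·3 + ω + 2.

ω^ω·3 + ω^3·3 + ω^2·3 + ω·2 + 6

G_0 = 9. HB_2(9) = 2^(2 + 1) + 1. Bump = 82. G_1 = 81.
G_1 = 81. HB_3(81) = 3^(3 + 1). Bump = 1024. G_2 = 1023.
G_2 = 1023. HB_4(1023) = 3·4^4 + 3·4^3 + 3·4^2 + 3·4 + 3. Bump = 9843. G_3 = 9842.
G_3 = 9842. HB_5(9842) = 3·5^5 + 3·5^3 + 3·5^2 + 3·5 + 2. Bump = 140744. G_4 = 140743.
G_4 = 140743. HB_6(140743) = 3·6^6 + 3·6^3 + 3·6^2 + 3·6 + 1. Bump = 2471827. G_5 = 2471826.
G_5 = 2471826. HB_7(2471826) = 3·7^7 + 3·7^3 + 3·7^2 + 3·7. Bump = 50333400. G_6 = 50333399.
G_6 = 50333399. HB_8(50333399) = 3·8^8 + 3·8^3 + 3·8^2 + 2·8 + 7. Bump = 1162263922. G_7 = 1162263921.
G_7 = 1162263921. HB_9(1162263921) = 3·9^9 + 3·9^3 + 3·9^2 + 2·9 + 6. Bump = 30000003326. G_8 = 30000003325.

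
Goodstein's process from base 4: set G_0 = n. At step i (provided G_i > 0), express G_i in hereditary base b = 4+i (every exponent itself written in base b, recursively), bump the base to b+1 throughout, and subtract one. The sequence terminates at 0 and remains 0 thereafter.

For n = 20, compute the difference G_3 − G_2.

12

base 4: 20 = 4^2 + 4; at 5: 5^2 + 5 = 30; next = 29
base 5: 29 = 5^2 + 4; at 6: 6^2 + 4 = 40; next = 39
base 6: 39 = 6^2 + 3; at 7: 7^2 + 3 = 52; next = 51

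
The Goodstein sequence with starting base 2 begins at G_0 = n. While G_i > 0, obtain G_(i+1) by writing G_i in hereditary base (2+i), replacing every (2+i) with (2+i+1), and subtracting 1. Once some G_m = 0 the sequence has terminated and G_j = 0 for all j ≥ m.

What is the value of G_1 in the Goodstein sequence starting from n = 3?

3

base 2: 3 = 2 + 1; at 3: 3 + 1 = 4; next = 3
base 3: 3 = 3; at 4: 4 = 4; next = 3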